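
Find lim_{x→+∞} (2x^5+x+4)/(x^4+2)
This is an ∞/∞ indeterminate form as x → +∞.
Divide numerator and denominator by x^5 and let the lower-order terms vanish; the numerator's degree 5 exceeds the denominator's degree 4, so the quotient diverges.
Limit = ∞.

Final answer: ∞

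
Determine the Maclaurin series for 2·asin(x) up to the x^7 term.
5·x^7/56 + 3·x^5/20 + x^3/3 + 2·x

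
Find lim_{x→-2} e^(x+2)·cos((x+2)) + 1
Direct substitution at x = -2 gives 2.

Final answer: 2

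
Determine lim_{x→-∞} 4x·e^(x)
This is a 0·∞ indeterminate form at x → -∞.
Rewrite the product as 4x / e^(-x) (an ∞/∞ form) and apply L'Hôpital, or use the standard hierarchy e^(|x|) ≫ |x| as x → -∞.
The indeterminate product → 0, so the limit = 0.

Final answer: 0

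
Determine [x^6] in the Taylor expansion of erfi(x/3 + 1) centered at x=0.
Expand to order 6: erfi(x/3 + 1) = 13·e·x^6/(10935·√(π)) + 19·e·x^5/(3645·√(π)) + 5·e·x^4/(243·√(π)) + 2·e·x^3/(27·√(π)) + 2·e·x^2/(9·√(π)) + 2·e·x/(3·√(π)) + erfi(1) + O(x^7).
The coefficient of x^6 is 13·e/(10935·√(π)).

Final answer: 13·e/(10935·√(π))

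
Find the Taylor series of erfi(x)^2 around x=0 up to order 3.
4·x^2/π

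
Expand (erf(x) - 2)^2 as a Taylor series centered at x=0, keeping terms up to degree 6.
56·x^6/(45·π) - 4·x^5/(5·√(π)) - 8·x^4/(3·π) + 8·x^3/(3·√(π)) + 4·x^2/π - 8·x/√(π) + 4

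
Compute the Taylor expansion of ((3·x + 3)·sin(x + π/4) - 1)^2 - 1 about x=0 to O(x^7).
x^6·(-1 + 3·√(2)/2)^2·(√(2)/(48·(-1 + 3·√(2)/2)) + 187/(80·(-1 + 3·√(2)/2)^2)) + x^5·(-1 + 3·√(2)/2)^2·(-21/(4·(-1 + 3·√(2)/2)^2) + 3·√(2)/(20·(-1 + 3·√(2)/2))) + x^4·(-1 + 3·√(2)/2)^2·(-87/(8·(-1 + 3·√(2)/2)^2) - 3·√(2)/(8·(-1 + 3·√(2)/2))) + x^3·(-1 + 3·√(2)/2)^2·(-2·√(2)/(-1 + 3·√(2)/2) + 9/(-1 + 3·√(2)/2)^2) + x^2·(-1 + 3·√(2)/2)^2·(3·√(2)/(2·(-1 + 3·√(2)/2)) + 18/(-1 + 3·√(2)/2)^2) + 6·√(2)·x·(-1 + 3·√(2)/2) - 1 + (-1 + 3·√(2)/2)^2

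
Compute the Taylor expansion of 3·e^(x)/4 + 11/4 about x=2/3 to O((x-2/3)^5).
3·e^(2/3)/4 + 11/4 + 3·e^(2/3)·(x - 2/3)/4 + 3·e^(2/3)·(x - 2/3)^2/8 + e^(2/3)·(x - 2/3)^3/8 + e^(2/3)·(x - 2/3)^4/32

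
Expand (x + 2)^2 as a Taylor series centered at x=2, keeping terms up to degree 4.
16 + 8·(x - 2) + (x - 2)^2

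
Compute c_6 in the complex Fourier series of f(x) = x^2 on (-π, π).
Compute the real Fourier coefficients first: a_6 = 1/9, b_6 = 0.
Then c_6 = (a_6 − i·b_6)/2 = 1/18.

Final answer: 1/18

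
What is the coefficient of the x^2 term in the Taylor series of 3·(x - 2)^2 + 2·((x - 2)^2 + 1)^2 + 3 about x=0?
Expand to order 2: 3·(x - 2)^2 + 2·((x - 2)^2 + 1)^2 + 3 = 55·x^2 - 92·x + 65 + O(x^3).
The coefficient of x^2 is 55.

Final answer: 55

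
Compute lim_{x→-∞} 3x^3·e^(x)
This is a 0·∞ indeterminate form at x → -∞.
Rewrite the product as 3x^3 / e^(-x) (an ∞/∞ form) and apply L'Hôpital, or use the standard hierarchy e^(|x|) ≫ |x^3| as x → -∞.
The indeterminate product → 0, so the limit = 0.

Final answer: 0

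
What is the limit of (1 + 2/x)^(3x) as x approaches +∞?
As x → +∞: write (1 + 2/x)^(3x) = ((1 + 2/x)^x)^3 → (e^2)^3 = e^6.
Limit = e^(6).

Final answer: e^(6)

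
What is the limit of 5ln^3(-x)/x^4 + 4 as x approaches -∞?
The quotient is an ∞/∞ indeterminate form as x → -∞.
Compare growth rates of the dominant terms (exponentials ≫ polynomials ≫ logarithms), or apply L'Hôpital's rule; the quotient → 0.
Adding the constant: 0 + 4 = 4. Limit = 4.

Final answer: 4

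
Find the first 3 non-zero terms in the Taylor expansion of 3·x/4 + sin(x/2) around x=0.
x^5/3840 - x^3/48 + 5·x/4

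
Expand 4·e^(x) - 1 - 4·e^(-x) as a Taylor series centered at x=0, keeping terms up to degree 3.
4·x^3/3 + 8·x - 1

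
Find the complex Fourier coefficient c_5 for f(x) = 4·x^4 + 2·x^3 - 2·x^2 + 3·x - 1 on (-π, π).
Compute the real Fourier coefficients first: a_5 = 392/625 - 32·π^2/25, b_5 = 126/125 + 4·π^2/5.
Then c_5 = (a_5 − i·b_5)/2 = -16·π^2/25 + 196/625 - 2·i·π^2/5 - 63·i/125.

Final answer: -16·π^2/25 + 196/625 - 2·i·π^2/5 - 63·i/125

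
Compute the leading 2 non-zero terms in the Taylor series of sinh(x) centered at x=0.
x^3/6 + x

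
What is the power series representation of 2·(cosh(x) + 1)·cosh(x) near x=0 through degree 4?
3·x^4/4 + 3·x^2 + 4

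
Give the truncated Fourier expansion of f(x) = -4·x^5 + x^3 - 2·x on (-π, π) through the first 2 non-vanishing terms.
(-976 - 8·π^4 + 162·π^2)·sin(x) + (-21·π^2 + 67/2 + 4·π^4)·sin(2·x)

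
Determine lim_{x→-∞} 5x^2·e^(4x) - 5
The product is a 0·∞ indeterminate form at x → -∞.
Rewrite the product as 5x^2 / e^(-4x) (an ∞/∞ form) and apply L'Hôpital, or use the standard hierarchy e^(4|x|) ≫ |x^2| as x → -∞.
The indeterminate product → 0, so the limit = -5.

Final answer: -5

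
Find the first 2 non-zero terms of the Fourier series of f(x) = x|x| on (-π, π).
(-8 + 2·π^2)·sin(x)/π - π·sin(2·x)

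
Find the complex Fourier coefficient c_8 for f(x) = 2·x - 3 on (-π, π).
Compute the real Fourier coefficients first: a_8 = 0, b_8 = -1/2.
Then c_8 = (a_8 − i·b_8)/2 = i/4.

Final answer: i/4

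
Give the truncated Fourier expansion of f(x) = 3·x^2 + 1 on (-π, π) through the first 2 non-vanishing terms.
-12·cos(x) + 1 + π^2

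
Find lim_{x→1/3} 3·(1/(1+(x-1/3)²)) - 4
Direct substitution at x = 1/3 gives -1.

Final answer: -1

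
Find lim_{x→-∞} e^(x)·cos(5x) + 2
Evaluate the dominant behaviour as x → -∞; each term tends to a finite value or vanishes.
Limit = 2.

Final answer: 2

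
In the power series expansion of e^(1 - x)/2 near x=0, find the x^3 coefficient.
Expand to order 3: e^(1 - x)/2 = -e·x^3/12 + e·x^2/4 - e·x/2 + e/2 + O(x^4).
The coefficient of x^3 is -e/12.

Final answer: -e/12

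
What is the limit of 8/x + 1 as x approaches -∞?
Evaluate the dominant behaviour as x → -∞; each term tends to a finite value or vanishes.
Limit = 1.

Final answer: 1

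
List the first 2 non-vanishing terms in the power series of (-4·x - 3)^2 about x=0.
24·x + 9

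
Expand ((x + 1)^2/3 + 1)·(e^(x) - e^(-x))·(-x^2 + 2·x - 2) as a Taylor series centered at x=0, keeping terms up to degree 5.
-14·x^5/15 + 4·x^4/9 - 20·x^3/9 + 8·x^2/3 - 16·x/3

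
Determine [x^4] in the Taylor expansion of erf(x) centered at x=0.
Expand to order 4: erf(x) = -2·x^3/(3·√(π)) + 2·x/√(π) + O(x^5).
The coefficient of x^4 is 0.

Final answer: 0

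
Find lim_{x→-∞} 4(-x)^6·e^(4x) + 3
The product is a 0·∞ indeterminate form at x → -∞.
Rewrite the product as 4(-x)^6 / e^(-4x) (an ∞/∞ form) and apply L'Hôpital, or use the standard hierarchy e^(4|x|) ≫ |(-x)^6| as x → -∞.
The indeterminate product → 0, so the limit = 3.

Final answer: 3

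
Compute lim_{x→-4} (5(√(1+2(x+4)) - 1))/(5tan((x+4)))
Both numerator and denominator → 0 as x → -4; this is a 0/0 indeterminate form.
Expand each to leading order near x = -4: numerator ~ 5·(x + 4), denominator ~ 5·(x + 4).
The limit of the ratio is 1.

Final answer: 1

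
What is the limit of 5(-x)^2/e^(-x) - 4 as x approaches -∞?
The quotient is an ∞/∞ indeterminate form as x → -∞.
Compare growth rates of the dominant terms (exponentials ≫ polynomials ≫ logarithms), or apply L'Hôpital's rule; the quotient → 0.
Adding the constant: 0 - 4 = -4. Limit = -4.

Final answer: -4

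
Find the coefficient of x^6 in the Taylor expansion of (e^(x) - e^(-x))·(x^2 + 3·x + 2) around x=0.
Expand to order 6: (e^(x) - e^(-x))·(x^2 + 3·x + 2) = x^6/20 + 11·x^5/30 + x^4 + 8·x^3/3 + 6·x^2 + 4·x + O(x^7).
The coefficient of x^6 is 1/20.

Final answer: 1/20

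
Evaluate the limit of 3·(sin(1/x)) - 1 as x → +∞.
Evaluate the dominant behaviour as x → +∞; each term tends to a finite value or vanishes.
Limit = -1.

Final answer: -1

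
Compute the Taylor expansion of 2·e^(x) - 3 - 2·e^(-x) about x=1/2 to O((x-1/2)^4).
(-3·e^(1/2) - 2 + 2·e)·e^(-1/2) + (2 + 2·e)·e^(-1/2)·(x - 1/2) + (-1 + e)·e^(-1/2)·(x - 1/2)^2 + (1 + e)·e^(-1/2)·(x - 1/2)^3/3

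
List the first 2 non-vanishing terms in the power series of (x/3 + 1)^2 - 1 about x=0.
x^2/9 + 2·x/3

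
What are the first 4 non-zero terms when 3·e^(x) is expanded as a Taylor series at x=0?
x^3/2 + 3·x^2/2 + 3·x + 3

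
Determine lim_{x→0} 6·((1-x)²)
Direct substitution at x = 0 gives 6.

Final answer: 6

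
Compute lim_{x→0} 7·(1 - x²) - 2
Direct substitution at x = 0 gives 5.

Final answer: 5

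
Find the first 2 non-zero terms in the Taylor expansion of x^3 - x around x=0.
x^3 - x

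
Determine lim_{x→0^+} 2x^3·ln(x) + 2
The product is a 0·∞ indeterminate form at x → 0⁺.
Rewrite the product as 2·ln(x) / x^(-3) and apply L'Hôpital, or use the standard hierarchy x^(-3) ≫ |ln x| as x → 0⁺.
The indeterminate product → 0, so the limit = 2.

Final answer: 2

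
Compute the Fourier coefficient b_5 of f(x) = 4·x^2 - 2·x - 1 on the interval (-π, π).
b_5 = (1/π) ∫_{-π}^{π} f(x)·sin(5x) dx.
Evaluate the integral (use parity and integration by parts as needed): b_5 = -4/5.

Final answer: -4/5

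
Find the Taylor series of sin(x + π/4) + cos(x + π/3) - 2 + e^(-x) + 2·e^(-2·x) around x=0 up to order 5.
x^5·(-13/24 - √(3)/240 + √(2)/240) + x^4·(√(2)/48 + 67/48) + x^3·(-17/6 - √(2)/12 + √(3)/12) + x^2·(17/4 - √(2)/4) + x·(-5 - √(3)/2 + √(2)/2) + √(2)/2 + 3/2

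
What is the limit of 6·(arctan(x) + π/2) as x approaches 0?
Direct substitution at x = 0 gives 3·π.

Final answer: 3·π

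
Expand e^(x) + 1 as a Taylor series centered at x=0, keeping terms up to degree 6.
x^6/720 + x^5/120 + x^4/24 + x^3/6 + x^2/2 + x + 2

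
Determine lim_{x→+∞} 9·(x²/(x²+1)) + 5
Evaluate the dominant behaviour as x → +∞; each term tends to a finite value or vanishes.
Limit = 14.

Final answer: 14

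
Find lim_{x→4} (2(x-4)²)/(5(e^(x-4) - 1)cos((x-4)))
Both numerator and denominator → 0 as x → 4; this is a 0/0 indeterminate form.
Expand each to leading order near x = 4: numerator ~ 2·(x - 4)^2, denominator ~ 5·(x - 4).
The limit of the ratio is 0.

Final answer: 0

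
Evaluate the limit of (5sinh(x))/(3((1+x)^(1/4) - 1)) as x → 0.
Both numerator and denominator → 0 as x → 0; this is a 0/0 indeterminate form.
Expand each to leading order near x = 0: numerator ~ 5·x, denominator ~ 3·x/4.
The limit of the ratio is 20/3.

Final answer: 20/3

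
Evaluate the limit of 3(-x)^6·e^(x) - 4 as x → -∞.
The product is a 0·∞ indeterminate form at x → -∞.
Rewrite the product as 3(-x)^6 / e^(-x) (an ∞/∞ form) and apply L'Hôpital, or use the standard hierarchy e^(|x|) ≫ |(-x)^6| as x → -∞.
The indeterminate product → 0, so the limit = -4.

Final answer: -4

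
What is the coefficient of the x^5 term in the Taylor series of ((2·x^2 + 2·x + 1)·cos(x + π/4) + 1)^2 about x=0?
Expand to order 5: ((2·x^2 + 2·x + 1)·cos(x + π/4) + 1)^2 = x^5·(√(2)/2 + 1)^2·(19/(24·(√(2)/2 + 1)^2) + 49·√(2)/(120·(√(2)/2 + 1))) + x^4·(√(2)/2 + 1)^2·(-65/(24·(√(2)/2 + 1)^2) - 5·√(2)/(8·(√(2)/2 + 1))) + x^3·(√(2)/2 + 1)^2·(-17·√(2)/(6·(√(2)/2 + 1)) - 1/(2·(√(2)/2 + 1)^2)) + x^2·(√(2)/2 + 1)^2·(-√(2)/(2·(√(2)/2 + 1)) + 1/(2·(√(2)/2 + 1)^2)) + √(2)·x·(√(2)/2 + 1) + (√(2)/2 + 1)^2 + O(x^6).
The coefficient of x^5 is (√(2)/2 + 1)^2·(19/(24·(√(2)/2 + 1)^2) + 49·√(2)/(120·(√(2)/2 + 1))).

Final answer: (√(2)/2 + 1)^2·(19/(24·(√(2)/2 + 1)^2) + 49·√(2)/(120·(√(2)/2 + 1)))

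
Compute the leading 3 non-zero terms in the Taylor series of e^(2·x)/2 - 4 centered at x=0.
x^2 + x - 7/2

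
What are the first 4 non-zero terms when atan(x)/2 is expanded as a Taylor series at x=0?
-x^7/14 + x^5/10 - x^3/6 + x/2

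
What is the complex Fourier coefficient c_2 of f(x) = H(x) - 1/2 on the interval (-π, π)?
Compute the real Fourier coefficients first: a_2 = 0, b_2 = 0.
Then c_2 = (a_2 − i·b_2)/2 = 0.

Final answer: 0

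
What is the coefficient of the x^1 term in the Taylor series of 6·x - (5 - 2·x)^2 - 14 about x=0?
Expand to order 1: 6·x - (5 - 2·x)^2 - 14 = 26·x - 39 + O(x^2).
The coefficient of x^1 is 26.

Final answer: 26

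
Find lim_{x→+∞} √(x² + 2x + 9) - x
This is an ∞ − ∞ indeterminate form.
Multiply and divide by the conjugate √(x²+2x + 9) + x; the x² terms cancel, leaving (2x + 9)/(√(x²+2x + 9)+x) → 2/2 = 1.
Limit = 1.

Final answer: 1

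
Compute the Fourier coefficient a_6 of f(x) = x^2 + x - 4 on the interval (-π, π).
a_6 = (1/π) ∫_{-π}^{π} f(x)·cos(6x) dx.
Evaluate the integral (use parity and integration by parts as needed): a_6 = 1/9.

Final answer: 1/9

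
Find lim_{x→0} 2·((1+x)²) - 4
Direct substitution at x = 0 gives -2.

Final answer: -2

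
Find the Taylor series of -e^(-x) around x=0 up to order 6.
-x^6/720 + x^5/120 - x^4/24 + x^3/6 - x^2/2 + x - 1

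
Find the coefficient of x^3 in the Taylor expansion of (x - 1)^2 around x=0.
Expand to order 3: (x - 1)^2 = x^2 - 2·x + 1 + O(x^4).
The coefficient of x^3 is 0.

Final answer: 0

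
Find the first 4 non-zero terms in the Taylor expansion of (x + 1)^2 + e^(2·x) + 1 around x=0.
4·x^3/3 + 3·x^2 + 4·x + 3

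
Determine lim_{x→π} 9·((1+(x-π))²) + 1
Direct substitution at x = π gives 10.

Final answer: 10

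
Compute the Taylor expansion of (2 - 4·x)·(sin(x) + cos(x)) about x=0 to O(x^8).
13·x^7/2520 - 13·x^6/360 - 3·x^5/20 + 3·x^4/4 + 5·x^3/3 - 5·x^2 - 2·x + 2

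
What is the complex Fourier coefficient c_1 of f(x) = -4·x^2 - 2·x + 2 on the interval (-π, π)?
Compute the real Fourier coefficients first: a_1 = 16, b_1 = -4.
Then c_1 = (a_1 − i·b_1)/2 = 8 + 2·i.

Final answer: 8 + 2·i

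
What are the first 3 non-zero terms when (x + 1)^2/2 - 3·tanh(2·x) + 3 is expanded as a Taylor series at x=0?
x^2/2 - 5·x + 7/2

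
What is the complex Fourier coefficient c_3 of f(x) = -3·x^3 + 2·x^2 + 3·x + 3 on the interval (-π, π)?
Compute the real Fourier coefficients first: a_3 = -8/9, b_3 = 10/3 - 2·π^2.
Then c_3 = (a_3 − i·b_3)/2 = -4/9 - 5·i/3 + i·π^2.

Final answer: -4/9 - 5·i/3 + i·π^2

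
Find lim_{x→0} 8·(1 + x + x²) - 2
Direct substitution at x = 0 gives 6.

Final answer: 6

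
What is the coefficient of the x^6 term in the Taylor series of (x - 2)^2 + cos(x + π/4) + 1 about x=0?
Expand to order 6: (x - 2)^2 + cos(x + π/4) + 1 = -√(2)·x^6/1440 - √(2)·x^5/240 + √(2)·x^4/48 + √(2)·x^3/12 + x^2·(1 - √(2)/4) + x·(-4 - √(2)/2) + √(2)/2 + 5 + O(x^7).
The coefficient of x^6 is -√(2)/1440.

Final answer: -√(2)/1440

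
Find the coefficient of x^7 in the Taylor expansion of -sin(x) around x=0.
Expand to order 7: -sin(x) = x^7/5040 - x^5/120 + x^3/6 - x + O(x^8).
The coefficient of x^7 is 1/5040.

Final answer: 1/5040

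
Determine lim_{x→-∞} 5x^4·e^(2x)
This is a 0·∞ indeterminate form at x → -∞.
Rewrite the product as 5x^4 / e^(-2x) (an ∞/∞ form) and apply L'Hôpital, or use the standard hierarchy e^(2|x|) ≫ |x^4| as x → -∞.
The indeterminate product → 0, so the limit = 0.

Final answer: 0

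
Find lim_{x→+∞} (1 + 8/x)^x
As x → +∞: this is the defining limit (1 + 8/x)^x → e^8.
Limit = e^(8).

Final answer: e^(8)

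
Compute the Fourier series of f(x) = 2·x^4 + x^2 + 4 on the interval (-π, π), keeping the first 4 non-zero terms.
(92 - 16·π^2)·cos(x) + (-5 + 4·π^2)·cos(2·x) + (20/27 - 16·π^2/9)·cos(3·x) + π^2/3 + 4 + 2·π^4/5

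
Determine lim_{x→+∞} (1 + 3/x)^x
As x → +∞: this is the defining limit (1 + 3/x)^x → e^3.
Limit = e^(3).

Final answer: e^(3)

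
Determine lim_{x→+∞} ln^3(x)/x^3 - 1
The quotient is an ∞/∞ indeterminate form as x → +∞.
The polynomial denominator x^3 dominates the logarithmic numerator (any positive power of x ≫ ln^3(x) as x → ∞), so the quotient → 0.
Adding the constant: 0 - 1 = -1. Limit = -1.

Final answer: -1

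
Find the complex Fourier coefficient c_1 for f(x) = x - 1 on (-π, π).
Compute the real Fourier coefficients first: a_1 = 0, b_1 = 2.
Then c_1 = (a_1 − i·b_1)/2 = -i.

Final answer: -i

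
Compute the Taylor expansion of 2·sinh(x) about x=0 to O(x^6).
x^5/60 + x^3/3 + 2·x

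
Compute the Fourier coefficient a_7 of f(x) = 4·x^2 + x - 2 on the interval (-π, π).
a_7 = (1/π) ∫_{-π}^{π} f(x)·cos(7x) dx.
Evaluate the integral (use parity and integration by parts as needed): a_7 = -16/49.

Final answer: -16/49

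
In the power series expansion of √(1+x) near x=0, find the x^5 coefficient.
Expand to order 5: √(1+x) = 7·x^5/256 - 5·x^4/128 + x^3/16 - x^2/8 + x/2 + 1 + O(x^6).
The coefficient of x^5 is 7/256.

Final answer: 7/256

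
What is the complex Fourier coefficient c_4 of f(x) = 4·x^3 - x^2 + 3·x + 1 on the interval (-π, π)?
Compute the real Fourier coefficients first: a_4 = -1/4, b_4 = -2·π^2 - 3/4.
Then c_4 = (a_4 − i·b_4)/2 = -1/8 + 3·i/8 + i·π^2.

Final answer: -1/8 + 3·i/8 + i·π^2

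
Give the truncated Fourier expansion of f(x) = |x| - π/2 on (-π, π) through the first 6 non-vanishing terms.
-4·cos(x)/π - 4·cos(3·x)/(9·π) - 4·cos(5·x)/(25·π) - 4·cos(7·x)/(49·π) - 4·cos(9·x)/(81·π) - 4·cos(11·x)/(121·π)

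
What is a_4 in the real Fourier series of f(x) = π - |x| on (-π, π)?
a_4 = (1/π) ∫_{-π}^{π} f(x)·cos(4x) dx.
Evaluate the integral (use parity and integration by parts as needed): a_4 = 0.

Final answer: 0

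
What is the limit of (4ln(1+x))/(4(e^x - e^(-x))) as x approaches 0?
Both numerator and denominator → 0 as x → 0; this is a 0/0 indeterminate form.
Expand each to leading order near x = 0: numerator ~ 4·x, denominator ~ 8·x.
The limit of the ratio is 1/2.

Final answer: 1/2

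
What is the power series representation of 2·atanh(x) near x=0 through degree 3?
2·x^3/3 + 2·x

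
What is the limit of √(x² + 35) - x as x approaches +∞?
This is an ∞ − ∞ indeterminate form.
Multiply and divide by the conjugate √(x²+35) + x; the x² terms cancel, leaving 35/(√(x²+35)+x) → 0.
Limit = 0.

Final answer: 0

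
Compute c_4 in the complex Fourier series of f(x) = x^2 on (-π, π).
Compute the real Fourier coefficients first: a_4 = 1/4, b_4 = 0.
Then c_4 = (a_4 − i·b_4)/2 = 1/8.

Final answer: 1/8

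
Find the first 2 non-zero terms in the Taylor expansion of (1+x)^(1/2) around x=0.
x/2 + 1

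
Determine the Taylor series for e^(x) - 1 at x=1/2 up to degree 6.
-1 + e^(1/2) + e^(1/2)·(x - 1/2) + e^(1/2)·(x - 1/2)^2/2 + e^(1/2)·(x - 1/2)^3/6 + e^(1/2)·(x - 1/2)^4/24 + e^(1/2)·(x - 1/2)^5/120 + e^(1/2)·(x - 1/2)^6/720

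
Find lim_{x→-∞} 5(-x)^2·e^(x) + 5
The product is a 0·∞ indeterminate form at x → -∞.
Rewrite the product as 5(-x)^2 / e^(-x) (an ∞/∞ form) and apply L'Hôpital, or use the standard hierarchy e^(|x|) ≫ |(-x)^2| as x → -∞.
The indeterminate product → 0, so the limit = 5.

Final answer: 5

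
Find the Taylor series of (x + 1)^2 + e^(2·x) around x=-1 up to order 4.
e^(-2) + 2·e^(-2)·(x + 1) + (2 + e^(2))·e^(-2)·(x + 1)^2 + 4·e^(-2)·(x + 1)^3/3 + 2·e^(-2)·(x + 1)^4/3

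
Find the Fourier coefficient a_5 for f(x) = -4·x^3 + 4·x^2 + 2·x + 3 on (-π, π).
a_5 = (1/π) ∫_{-π}^{π} f(x)·cos(5x) dx.
Evaluate the integral (use parity and integration by parts as needed): a_5 = -16/25.

Final answer: -16/25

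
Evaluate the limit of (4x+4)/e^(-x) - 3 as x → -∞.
The quotient is an ∞/∞ indeterminate form as x → -∞.
Compare growth rates of the dominant terms (exponentials ≫ polynomials ≫ logarithms), or apply L'Hôpital's rule; the quotient → 0.
Adding the constant: 0 - 3 = -3. Limit = -3.

Final answer: -3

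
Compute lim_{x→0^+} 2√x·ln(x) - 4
The product is a 0·∞ indeterminate form at x → 0⁺.
Rewrite the product as 2·ln(x) / x^(-1/2) and apply L'Hôpital, or use the standard hierarchy x^(-1/2) ≫ |ln x| as x → 0⁺.
The indeterminate product → 0, so the limit = -4.

Final answer: -4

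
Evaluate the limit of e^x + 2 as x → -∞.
Evaluate the dominant behaviour as x → -∞; each term tends to a finite value or vanishes.
Limit = 2.

Final answer: 2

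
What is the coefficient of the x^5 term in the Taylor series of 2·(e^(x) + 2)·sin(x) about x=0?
Expand to order 5: 2·(e^(x) + 2)·sin(x) = -x^5/30 + 2·x^2 + 6·x + O(x^6).
The coefficient of x^5 is -1/30.

Final answer: -1/30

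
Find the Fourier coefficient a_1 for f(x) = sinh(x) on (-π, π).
a_1 = (1/π) ∫_{-π}^{π} f(x)·cos(1x) dx.
Evaluate the integral (use parity and integration by parts as needed): a_1 = 0.

Final answer: 0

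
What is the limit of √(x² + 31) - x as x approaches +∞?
This is an ∞ − ∞ indeterminate form.
Multiply and divide by the conjugate √(x²+31) + x; the x² terms cancel, leaving 31/(√(x²+31)+x) → 0.
Limit = 0.

Final answer: 0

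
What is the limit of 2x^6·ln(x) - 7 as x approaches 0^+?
The product is a 0·∞ indeterminate form at x → 0⁺.
Rewrite the product as 2·ln(x) / x^(-6) and apply L'Hôpital, or use the standard hierarchy x^(-6) ≫ |ln x| as x → 0⁺.
The indeterminate product → 0, so the limit = -7.

Final answer: -7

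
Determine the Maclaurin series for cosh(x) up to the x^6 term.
x^6/720 + x^4/24 + x^2/2 + 1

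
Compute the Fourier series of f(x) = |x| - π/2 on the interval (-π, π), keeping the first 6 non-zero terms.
-4·cos(x)/π - 4·cos(3·x)/(9·π) - 4·cos(5·x)/(25·π) - 4·cos(7·x)/(49·π) - 4·cos(9·x)/(81·π) - 4·cos(11·x)/(121·π)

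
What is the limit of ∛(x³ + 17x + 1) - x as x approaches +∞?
This is an ∞ − ∞ indeterminate form.
Multiply by (A² + AB + B²)/(A² + AB + B²) where A = ∛(x³+17x + 1), B = x to use A³ − B³ = (A−B)(A²+AB+B²); the x³ terms cancel, leaving (17x + 1)/(A²+AB+B²) with denominator ~ 3x², so the limit is 0.
Limit = 0.

Final answer: 0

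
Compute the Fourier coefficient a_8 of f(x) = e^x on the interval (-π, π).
a_8 = (1/π) ∫_{-π}^{π} f(x)·cos(8x) dx.
Evaluate the integral (use parity and integration by parts as needed): a_8 = (-1 + e^(2·π))·e^(-π)/(65·π).

Final answer: (-1 + e^(2·π))·e^(-π)/(65·π)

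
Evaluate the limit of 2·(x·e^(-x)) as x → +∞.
Evaluate the dominant behaviour as x → +∞; each term tends to a finite value or vanishes.
Limit = 0.

Final answer: 0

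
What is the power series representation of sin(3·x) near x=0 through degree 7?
-243·x^7/560 + 81·x^5/40 - 9·x^3/2 + 3·x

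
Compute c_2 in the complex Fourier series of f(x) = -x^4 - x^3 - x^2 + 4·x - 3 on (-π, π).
Compute the real Fourier coefficients first: a_2 = 2 - 2·π^2, b_2 = -11/2 + π^2.
Then c_2 = (a_2 − i·b_2)/2 = -π^2 + 1 - i·π^2/2 + 11·i/4.

Final answer: -π^2 + 1 - i·π^2/2 + 11·i/4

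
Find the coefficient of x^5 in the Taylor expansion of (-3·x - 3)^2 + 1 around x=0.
Expand to order 5: (-3·x - 3)^2 + 1 = 9·x^2 + 18·x + 10 + O(x^6).
The coefficient of x^5 is 0.

Final answer: 0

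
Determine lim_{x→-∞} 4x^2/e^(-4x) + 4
The quotient is an ∞/∞ indeterminate form as x → -∞.
Compare growth rates of the dominant terms (exponentials ≫ polynomials ≫ logarithms), or apply L'Hôpital's rule; the quotient → 0.
Adding the constant: 0 + 4 = 4. Limit = 4.

Final answer: 4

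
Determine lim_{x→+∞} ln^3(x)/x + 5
The quotient is an ∞/∞ indeterminate form as x → +∞.
The polynomial denominator x dominates the logarithmic numerator (any positive power of x ≫ ln^3(x) as x → ∞), so the quotient → 0.
Adding the constant: 0 + 5 = 5. Limit = 5.

Final answer: 5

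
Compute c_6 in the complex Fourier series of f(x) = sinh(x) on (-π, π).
Compute the real Fourier coefficients first: a_6 = 0, b_6 = -12·sinh(π)/(37·π).
Then c_6 = (a_6 − i·b_6)/2 = 6·i·sinh(π)/(37·π).

Final answer: 6·i·sinh(π)/(37·π)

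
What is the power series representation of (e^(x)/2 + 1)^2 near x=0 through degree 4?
5·x^4/24 + x^3/2 + x^2 + 3·x/2 + 9/4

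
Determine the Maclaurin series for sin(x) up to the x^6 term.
x^5/120 - x^3/6 + x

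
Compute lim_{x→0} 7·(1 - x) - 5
Direct substitution at x = 0 gives 2.

Final answer: 2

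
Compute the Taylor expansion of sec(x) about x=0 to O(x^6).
5·x^4/24 + x^2/2 + 1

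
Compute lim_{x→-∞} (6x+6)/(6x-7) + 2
Evaluate the dominant behaviour as x → -∞; each term tends to a finite value or vanishes.
Limit = 3.

Final answer: 3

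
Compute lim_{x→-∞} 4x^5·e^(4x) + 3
The product is a 0·∞ indeterminate form at x → -∞.
Rewrite the product as 4x^5 / e^(-4x) (an ∞/∞ form) and apply L'Hôpital, or use the standard hierarchy e^(4|x|) ≫ |x^5| as x → -∞.
The indeterminate product → 0, so the limit = 3.

Final answer: 3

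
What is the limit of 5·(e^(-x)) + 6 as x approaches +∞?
Evaluate the dominant behaviour as x → +∞; each term tends to a finite value or vanishes.
Limit = 6.

Final answer: 6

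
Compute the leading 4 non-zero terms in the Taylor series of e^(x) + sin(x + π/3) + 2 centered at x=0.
x^3/12 + x^2·(1/2 - √(3)/4) + 3·x/2 + √(3)/2 + 3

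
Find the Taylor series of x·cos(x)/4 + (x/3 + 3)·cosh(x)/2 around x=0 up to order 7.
-x^7/8640 + x^6/480 + 5·x^5/288 + x^4/16 - x^3/24 + 3·x^2/4 + 5·x/12 + 3/2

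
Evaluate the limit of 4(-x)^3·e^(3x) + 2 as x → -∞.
The product is a 0·∞ indeterminate form at x → -∞.
Rewrite the product as 4(-x)^3 / e^(-3x) (an ∞/∞ form) and apply L'Hôpital, or use the standard hierarchy e^(3|x|) ≫ |(-x)^3| as x → -∞.
The indeterminate product → 0, so the limit = 2.

Final answer: 2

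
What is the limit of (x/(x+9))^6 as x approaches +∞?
As x → +∞: x/(x+9) = 1/(1 + 9/x) → 1, and the 6th power of a limit-1 base also → 1.
Limit = 1.

Final answer: 1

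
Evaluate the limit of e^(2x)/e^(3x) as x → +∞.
This is an ∞/∞ indeterminate form as x → +∞.
Rewrite e^(2x)/e^(3x) = e^((2−3)x) = e^(-x); the exponent coefficient is -1 < 0 so e^(-x) → 0.
Limit = 0.

Final answer: 0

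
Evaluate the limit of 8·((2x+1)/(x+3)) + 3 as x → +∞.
Evaluate the dominant behaviour as x → +∞; each term tends to a finite value or vanishes.
Limit = 19.

Final answer: 19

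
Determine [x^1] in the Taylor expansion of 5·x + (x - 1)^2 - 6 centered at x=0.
Expand to order 1: 5·x + (x - 1)^2 - 6 = 3·x - 5 + O(x^2).
The coefficient of x^1 is 3.

Final answer: 3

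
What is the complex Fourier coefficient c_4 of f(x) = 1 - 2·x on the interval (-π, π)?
Compute the real Fourier coefficients first: a_4 = 0, b_4 = 1.
Then c_4 = (a_4 − i·b_4)/2 = -i/2.

Final answer: -i/2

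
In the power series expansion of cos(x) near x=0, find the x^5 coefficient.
Expand to order 5: cos(x) = x^4/24 - x^2/2 + 1 + O(x^6).
The coefficient of x^5 is 0.

Final answer: 0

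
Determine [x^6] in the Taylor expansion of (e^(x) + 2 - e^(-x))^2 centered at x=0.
Expand to order 6: (e^(x) + 2 - e^(-x))^2 = 8·x^6/45 + x^5/15 + 4·x^4/3 + 4·x^3/3 + 4·x^2 + 8·x + 4 + O(x^7).
The coefficient of x^6 is 8/45.

Final answer: 8/45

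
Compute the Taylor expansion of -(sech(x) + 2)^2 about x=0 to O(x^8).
43·x^6/60 - 3·x^4/2 + 3·x^2 - 9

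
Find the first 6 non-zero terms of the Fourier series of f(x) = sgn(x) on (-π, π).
4·sin(x)/π + 4·sin(3·x)/(3·π) + 4·sin(5·x)/(5·π) + 4·sin(7·x)/(7·π) + 4·sin(9·x)/(9·π) + 4·sin(11·x)/(11·π)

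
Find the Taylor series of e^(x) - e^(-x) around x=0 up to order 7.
x^7/2520 + x^5/60 + x^3/3 + 2·x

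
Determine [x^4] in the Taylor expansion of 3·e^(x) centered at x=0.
Expand to order 4: 3·e^(x) = x^4/8 + x^3/2 + 3·x^2/2 + 3·x + 3 + O(x^5).
The coefficient of x^4 is 1/8.

Final answer: 1/8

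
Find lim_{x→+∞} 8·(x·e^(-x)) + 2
Evaluate the dominant behaviour as x → +∞; each term tends to a finite value or vanishes.
Limit = 2.

Final answer: 2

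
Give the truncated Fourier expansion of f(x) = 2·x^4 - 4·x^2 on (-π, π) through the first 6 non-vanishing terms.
(112 - 16·π^2)·cos(x) + (-10 + 4·π^2)·cos(2·x) + (80/27 - 16·π^2/9)·cos(3·x) + (-11/8 + π^2)·cos(4·x) + (496/625 - 16·π^2/25)·cos(5·x) - 4·π^2/3 + 2·π^4/5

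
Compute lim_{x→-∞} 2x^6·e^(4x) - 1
The product is a 0·∞ indeterminate form at x → -∞.
Rewrite the product as 2x^6 / e^(-4x) (an ∞/∞ form) and apply L'Hôpital, or use the standard hierarchy e^(4|x|) ≫ |x^6| as x → -∞.
The indeterminate product → 0, so the limit = -1.

Final answer: -1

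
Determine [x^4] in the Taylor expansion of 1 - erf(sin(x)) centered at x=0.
Expand to order 4: 1 - erf(sin(x)) = x^3/√(π) - 2·x/√(π) + 1 + O(x^5).
The coefficient of x^4 is 0.

Final answer: 0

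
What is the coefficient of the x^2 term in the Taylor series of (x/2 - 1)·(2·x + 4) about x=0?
Expand to order 2: (x/2 - 1)·(2·x + 4) = x^2 - 4 + O(x^3).
The coefficient of x^2 is 1.

Final answer: 1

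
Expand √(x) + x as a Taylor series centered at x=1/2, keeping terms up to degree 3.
1/2 + √(2)/2 + (√(2)/2 + 1)·(x - 1/2) - √(2)·(x - 1/2)^2/4 + √(2)·(x - 1/2)^3/4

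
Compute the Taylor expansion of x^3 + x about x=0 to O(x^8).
x^3 + x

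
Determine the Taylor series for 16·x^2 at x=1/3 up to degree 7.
16/9 + 32·(x - 1/3)/3 + 16·(x - 1/3)^2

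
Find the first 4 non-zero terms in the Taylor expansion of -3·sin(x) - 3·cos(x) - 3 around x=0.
x^3/2 + 3·x^2/2 - 3·x - 6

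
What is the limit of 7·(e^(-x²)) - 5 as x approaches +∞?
Evaluate the dominant behaviour as x → +∞; each term tends to a finite value or vanishes.
Limit = -5.

Final answer: -5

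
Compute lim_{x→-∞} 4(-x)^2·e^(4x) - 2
The product is a 0·∞ indeterminate form at x → -∞.
Rewrite the product as 4(-x)^2 / e^(-4x) (an ∞/∞ form) and apply L'Hôpital, or use the standard hierarchy e^(4|x|) ≫ |(-x)^2| as x → -∞.
The indeterminate product → 0, so the limit = -2.

Final answer: -2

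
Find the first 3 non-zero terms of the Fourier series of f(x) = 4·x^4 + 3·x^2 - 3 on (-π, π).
(180 - 32·π^2)·cos(x) + (-9 + 8·π^2)·cos(2·x) - 3 + π^2 + 4·π^4/5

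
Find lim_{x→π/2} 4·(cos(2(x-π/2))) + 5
Direct substitution at x = π/2 gives 9.

Final answer: 9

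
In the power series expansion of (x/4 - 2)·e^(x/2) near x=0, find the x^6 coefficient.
Expand to order 6: (x/4 - 2)·e^(x/2) = x^6/46080 + x^5/7680 - x^3/96 - x^2/8 - 3·x/4 - 2 + O(x^7).
The coefficient of x^6 is 1/46080.

Final answer: 1/46080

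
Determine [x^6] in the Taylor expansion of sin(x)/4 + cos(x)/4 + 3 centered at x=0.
Expand to order 6: sin(x)/4 + cos(x)/4 + 3 = -x^6/2880 + x^5/480 + x^4/96 - x^3/24 - x^2/8 + x/4 + 13/4 + O(x^7).
The coefficient of x^6 is -1/2880.

Final answer: -1/2880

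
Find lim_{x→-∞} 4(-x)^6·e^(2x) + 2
The product is a 0·∞ indeterminate form at x → -∞.
Rewrite the product as 4(-x)^6 / e^(-2x) (an ∞/∞ form) and apply L'Hôpital, or use the standard hierarchy e^(2|x|) ≫ |(-x)^6| as x → -∞.
The indeterminate product → 0, so the limit = 2.

Final answer: 2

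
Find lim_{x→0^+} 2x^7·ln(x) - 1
The product is a 0·∞ indeterminate form at x → 0⁺.
Rewrite the product as 2·ln(x) / x^(-7) and apply L'Hôpital, or use the standard hierarchy x^(-7) ≫ |ln x| as x → 0⁺.
The indeterminate product → 0, so the limit = -1.

Final answer: -1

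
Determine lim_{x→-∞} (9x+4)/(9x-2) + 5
Evaluate the dominant behaviour as x → -∞; each term tends to a finite value or vanishes.
Limit = 6.

Final answer: 6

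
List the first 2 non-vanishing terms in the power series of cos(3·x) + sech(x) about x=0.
2 - 5·x^2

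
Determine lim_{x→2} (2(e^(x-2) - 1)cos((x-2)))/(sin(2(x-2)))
Both numerator and denominator → 0 as x → 2; this is a 0/0 indeterminate form.
Expand each to leading order near x = 2: numerator ~ 2·(x - 2), denominator ~ 2·(x - 2).
The limit of the ratio is 1.

Final answer: 1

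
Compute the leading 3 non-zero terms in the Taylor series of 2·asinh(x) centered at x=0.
3·x^5/20 - x^3/3 + 2·x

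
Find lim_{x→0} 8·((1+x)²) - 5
Direct substitution at x = 0 gives 3.

Final answer: 3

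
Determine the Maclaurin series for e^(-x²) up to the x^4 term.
x^4/2 - x^2 + 1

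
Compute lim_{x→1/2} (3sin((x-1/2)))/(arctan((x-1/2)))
Both numerator and denominator → 0 as x → 1/2; this is a 0/0 indeterminate form.
Expand each to leading order near x = 1/2: numerator ~ 3·(x - 1/2), denominator ~ (x - 1/2).
The limit of the ratio is 3.

Final answer: 3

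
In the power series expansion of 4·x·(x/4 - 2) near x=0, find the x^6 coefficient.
Expand to order 6: 4·x·(x/4 - 2) = x^2 - 8·x + O(x^7).
The coefficient of x^6 is 0.

Final answer: 0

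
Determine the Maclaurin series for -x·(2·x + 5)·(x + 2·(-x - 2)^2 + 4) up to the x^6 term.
-4·x^4 - 28·x^3 - 69·x^2 - 60·x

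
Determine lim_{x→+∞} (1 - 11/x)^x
As x → +∞: this is the defining limit (1 - 11/x)^x → e^(-11).
Limit = e^(-11).

Final answer: e^(-11)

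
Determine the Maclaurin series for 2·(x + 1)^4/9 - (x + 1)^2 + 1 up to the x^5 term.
2·x^4/9 + 8·x^3/9 + x^2/3 - 10·x/9 + 2/9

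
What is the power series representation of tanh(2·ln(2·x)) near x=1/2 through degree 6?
4·(x - 1/2) - 4·(x - 1/2)^2 - 16·(x - 1/2)^3 + 56·(x - 1/2)^4 - 384·(x - 1/2)^6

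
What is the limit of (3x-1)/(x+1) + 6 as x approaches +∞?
Evaluate the dominant behaviour as x → +∞; each term tends to a finite value or vanishes.
Limit = 9.

Final answer: 9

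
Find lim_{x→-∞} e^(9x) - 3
Evaluate the dominant behaviour as x → -∞; each term tends to a finite value or vanishes.
Limit = -3.

Final answer: -3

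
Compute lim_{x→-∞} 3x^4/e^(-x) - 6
The quotient is an ∞/∞ indeterminate form as x → -∞.
Compare growth rates of the dominant terms (exponentials ≫ polynomials ≫ logarithms), or apply L'Hôpital's rule; the quotient → 0.
Adding the constant: 0 - 6 = -6. Limit = -6.

Final answer: -6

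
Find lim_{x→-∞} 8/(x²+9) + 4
Evaluate the dominant behaviour as x → -∞; each term tends to a finite value or vanishes.
Limit = 4.

Final answer: 4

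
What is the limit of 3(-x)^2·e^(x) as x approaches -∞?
This is a 0·∞ indeterminate form at x → -∞.
Rewrite the product as 3(-x)^2 / e^(-x) (an ∞/∞ form) and apply L'Hôpital, or use the standard hierarchy e^(|x|) ≫ |(-x)^2| as x → -∞.
The indeterminate product → 0, so the limit = 0.

Final answer: 0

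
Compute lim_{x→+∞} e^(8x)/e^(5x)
This is an ∞/∞ indeterminate form as x → +∞.
Rewrite e^(8x)/e^(5x) = e^((8−5)x) = e^(3x); the exponent coefficient is 3 > 0 so e^(3x) → ∞.
Limit = ∞.

Final answer: ∞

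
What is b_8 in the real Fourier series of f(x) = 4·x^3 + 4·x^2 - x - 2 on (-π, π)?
b_8 = (1/π) ∫_{-π}^{π} f(x)·sin(8x) dx.
Evaluate the integral (use parity and integration by parts as needed): b_8 = 11/32 - π^2.

Final answer: 11/32 - π^2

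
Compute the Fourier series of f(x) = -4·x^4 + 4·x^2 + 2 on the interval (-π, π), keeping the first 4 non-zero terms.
(-208 + 32·π^2)·cos(x) + (16 - 8·π^2)·cos(2·x) + (-112/27 + 32·π^2/9)·cos(3·x) - 4·π^4/5 + 2 + 4·π^2/3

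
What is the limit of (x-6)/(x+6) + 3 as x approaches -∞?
Evaluate the dominant behaviour as x → -∞; each term tends to a finite value or vanishes.
Limit = 4.

Final answer: 4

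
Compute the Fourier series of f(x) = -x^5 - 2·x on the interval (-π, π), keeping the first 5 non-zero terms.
(-244 - 2·π^4 + 40·π^2)·sin(x) + (-5·π^2 + 19/2 + π^4)·sin(2·x) + (-2·π^4/3 - 188/81 + 40·π^2/27)·sin(3·x) + (-5·π^2/8 + 79/64 + π^4/2)·sin(4·x) + (-2·π^4/5 - 548/625 + 8·π^2/25)·sin(5·x)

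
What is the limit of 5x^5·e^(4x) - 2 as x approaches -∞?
The product is a 0·∞ indeterminate form at x → -∞.
Rewrite the product as 5x^5 / e^(-4x) (an ∞/∞ form) and apply L'Hôpital, or use the standard hierarchy e^(4|x|) ≫ |x^5| as x → -∞.
The indeterminate product → 0, so the limit = -2.

Final answer: -2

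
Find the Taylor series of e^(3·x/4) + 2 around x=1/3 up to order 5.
e^(1/4) + 2 + 3·e^(1/4)·(x - 1/3)/4 + 9·e^(1/4)·(x - 1/3)^2/32 + 9·e^(1/4)·(x - 1/3)^3/128 + 27·e^(1/4)·(x - 1/3)^4/2048 + 81·e^(1/4)·(x - 1/3)^5/40960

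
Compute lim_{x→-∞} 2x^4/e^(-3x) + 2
The quotient is an ∞/∞ indeterminate form as x → -∞.
Compare growth rates of the dominant terms (exponentials ≫ polynomials ≫ logarithms), or apply L'Hôpital's rule; the quotient → 0.
Adding the constant: 0 + 2 = 2. Limit = 2.

Final answer: 2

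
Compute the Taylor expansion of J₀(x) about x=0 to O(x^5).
x^4/64 - x^2/4 + 1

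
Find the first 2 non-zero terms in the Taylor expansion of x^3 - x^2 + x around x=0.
-x^2 + x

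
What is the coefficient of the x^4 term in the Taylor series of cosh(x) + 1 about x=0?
Expand to order 4: cosh(x) + 1 = x^4/24 + x^2/2 + 2 + O(x^5).
The coefficient of x^4 is 1/24.

Final answer: 1/24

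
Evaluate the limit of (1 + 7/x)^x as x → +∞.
As x → +∞: this is the defining limit (1 + 7/x)^x → e^7.
Limit = e^(7).

Final answer: e^(7)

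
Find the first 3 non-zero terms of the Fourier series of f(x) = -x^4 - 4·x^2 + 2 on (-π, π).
(-32 + 8·π^2)·cos(x) + (-2·π^2 - 1)·cos(2·x) - π^4/5 - 4·π^2/3 + 2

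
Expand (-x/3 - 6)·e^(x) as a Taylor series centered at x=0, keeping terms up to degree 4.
-11·x^4/36 - 7·x^3/6 - 10·x^2/3 - 19·x/3 - 6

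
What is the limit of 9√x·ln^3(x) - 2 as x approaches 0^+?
The product is a 0·∞ indeterminate form at x → 0⁺.
Rewrite the product as 9·ln^3(x) / x^(-1/2) and apply L'Hôpital, or use the standard hierarchy x^(-1/2) ≫ |ln x|^3 as x → 0⁺.
The indeterminate product → 0, so the limit = -2.

Final answer: -2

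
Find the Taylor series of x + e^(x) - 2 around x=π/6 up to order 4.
-2 + π/6 + e^(π/6) + (1 + e^(π/6))·(x - π/6) + e^(π/6)·(x - π/6)^2/2 + e^(π/6)·(x - π/6)^3/6 + e^(π/6)·(x - π/6)^4/24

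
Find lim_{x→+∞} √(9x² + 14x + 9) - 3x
As x → +∞: multiply by the conjugate to get (14x+9)/(√(9x²+14x+9)+3x); the denominator ~ 6x, so the limit is 14/6 = 7/3.
Limit = 7/3.

Final answer: 7/3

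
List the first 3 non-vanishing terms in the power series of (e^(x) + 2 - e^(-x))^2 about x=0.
4·x^2 + 8·x + 4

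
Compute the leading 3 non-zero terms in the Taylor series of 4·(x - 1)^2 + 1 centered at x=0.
4·x^2 - 8·x + 5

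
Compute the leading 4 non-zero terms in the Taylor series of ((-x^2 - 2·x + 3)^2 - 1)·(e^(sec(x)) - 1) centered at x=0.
x^3·(-2·e - 4) + x^2·(2 + 2·e) + x·(12 - 12·e) - 8 + 8·e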